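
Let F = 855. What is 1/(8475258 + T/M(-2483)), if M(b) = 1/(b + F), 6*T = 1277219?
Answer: -3/1014230492 ≈ -2.9579e-9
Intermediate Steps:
T = 1277219/6 (T = (⅙)*1277219 = 1277219/6 ≈ 2.1287e+5)
M(b) = 1/(855 + b) (M(b) = 1/(b + 855) = 1/(855 + b))
1/(8475258 + T/M(-2483)) = 1/(8475258 + 1277219/(6*(1/(855 - 2483)))) = 1/(8475258 + 1277219/(6*(1/(-1628)))) = 1/(8475258 + 1277219/(6*(-1/1628))) = 1/(8475258 + (1277219/6)*(-1628)) = 1/(8475258 - 1039656266/3) = 1/(-1014230492/3) = -3/1014230492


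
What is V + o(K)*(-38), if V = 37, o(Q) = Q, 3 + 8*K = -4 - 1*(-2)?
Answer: 243/4 ≈ 60.750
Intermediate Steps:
K = -5/8 (K = -3/8 + (-4 - 1*(-2))/8 = -3/8 + (-4 + 2)/8 = -3/8 + (⅛)*(-2) = -3/8 - ¼ = -5/8 ≈ -0.62500)
V + o(K)*(-38) = 37 - 5/8*(-38) = 37 + 95/4 = 243/4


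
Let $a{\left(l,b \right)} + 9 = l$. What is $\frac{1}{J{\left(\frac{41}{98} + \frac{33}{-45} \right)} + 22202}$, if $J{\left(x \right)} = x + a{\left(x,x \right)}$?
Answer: $\frac{735}{16311392} \approx 4.5061 \cdot 10^{-5}$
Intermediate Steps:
$a{\left(l,b \right)} = -9 + l$
$J{\left(x \right)} = -9 + 2 x$ ($J{\left(x \right)} = x + \left(-9 + x\right) = -9 + 2 x$)
$\frac{1}{J{\left(\frac{41}{98} + \frac{33}{-45} \right)} + 22202} = \frac{1}{\left(-9 + 2 \left(\frac{41}{98} + \frac{33}{-45}\right)\right) + 22202} = \frac{1}{\left(-9 + 2 \left(41 \cdot \frac{1}{98} + 33 \left(- \frac{1}{45}\right)\right)\right) + 22202} = \frac{1}{\left(-9 + 2 \left(\frac{41}{98} - \frac{11}{15}\right)\right) + 22202} = \frac{1}{\left(-9 + 2 \left(- \frac{463}{1470}\right)\right) + 22202} = \frac{1}{\left(-9 - \frac{463}{735}\right) + 22202} = \frac{1}{- \frac{7078}{735} + 22202} = \frac{1}{\frac{16311392}{735}} = \frac{735}{16311392}$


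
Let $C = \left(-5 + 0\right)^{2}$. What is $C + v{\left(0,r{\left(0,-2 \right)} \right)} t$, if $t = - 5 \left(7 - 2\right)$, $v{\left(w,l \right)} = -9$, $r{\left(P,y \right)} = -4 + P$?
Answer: $250$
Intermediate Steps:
$t = -25$ ($t = \left(-5\right) 5 = -25$)
$C = 25$ ($C = \left(-5\right)^{2} = 25$)
$C + v{\left(0,r{\left(0,-2 \right)} \right)} t = 25 - -225 = 25 + 225 = 250$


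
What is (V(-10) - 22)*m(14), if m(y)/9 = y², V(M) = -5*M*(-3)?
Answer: -303408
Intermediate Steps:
V(M) = 15*M
m(y) = 9*y²
(V(-10) - 22)*m(14) = (15*(-10) - 22)*(9*14²) = (-150 - 22)*(9*196) = -172*1764 = -303408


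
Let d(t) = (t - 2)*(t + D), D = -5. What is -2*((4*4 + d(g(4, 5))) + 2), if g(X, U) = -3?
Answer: -116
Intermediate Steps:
d(t) = (-5 + t)*(-2 + t) (d(t) = (t - 2)*(t - 5) = (-2 + t)*(-5 + t) = (-5 + t)*(-2 + t))
-2*((4*4 + d(g(4, 5))) + 2) = -2*((4*4 + (10 + (-3)² - 7*(-3))) + 2) = -2*((16 + (10 + 9 + 21)) + 2) = -2*((16 + 40) + 2) = -2*(56 + 2) = -2*58 = -116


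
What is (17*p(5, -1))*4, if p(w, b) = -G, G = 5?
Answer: -340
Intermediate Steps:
p(w, b) = -5 (p(w, b) = -1*5 = -5)
(17*p(5, -1))*4 = (17*(-5))*4 = -85*4 = -340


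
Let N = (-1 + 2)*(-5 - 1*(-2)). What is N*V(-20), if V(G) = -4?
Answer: 12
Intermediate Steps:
N = -3 (N = 1*(-5 + 2) = 1*(-3) = -3)
N*V(-20) = -3*(-4) = 12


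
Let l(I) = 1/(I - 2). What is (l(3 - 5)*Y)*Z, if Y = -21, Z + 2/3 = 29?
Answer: 595/4 ≈ 148.75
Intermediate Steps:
Z = 85/3 (Z = -2/3 + 29 = 85/3 ≈ 28.333)
l(I) = 1/(-2 + I)
(l(3 - 5)*Y)*Z = (-21/(-2 + (3 - 5)))*(85/3) = (-21/(-2 - 2))*(85/3) = (-21/(-4))*(85/3) = -1/4*(-21)*(85/3) = (21/4)*(85/3) = 595/4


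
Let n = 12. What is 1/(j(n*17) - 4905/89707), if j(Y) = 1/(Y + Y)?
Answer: -335784/17537 ≈ -19.147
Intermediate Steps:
j(Y) = 1/(2*Y)
1/(j(n*17) - 4905/89707) = 1/(1/(2*((12*17))) - 4905/89707) = 1/((1/2)/204 - 4905*1/89707) = 1/((1/2)*(1/204) - 45/823) = 1/(1/408 - 45/823) = 1/(-17537/335784) = -335784/17537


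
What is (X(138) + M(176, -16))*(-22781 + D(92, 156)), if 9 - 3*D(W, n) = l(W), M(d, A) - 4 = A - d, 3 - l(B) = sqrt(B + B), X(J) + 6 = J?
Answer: 1275624 - 112*sqrt(46)/3 ≈ 1.2754e+6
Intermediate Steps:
X(J) = -6 + J
l(B) = 3 - sqrt(2)*sqrt(B) (l(B) = 3 - sqrt(B + B) = 3 - sqrt(2*B) = 3 - sqrt(2)*sqrt(B))
M(d, A) = 4 + A - d (M(d, A) = 4 + (A - d) = 4 + A - d)
D(W, n) = 2 + sqrt(2)*sqrt(W)/3 (D(W, n) = 3 - (3 - sqrt(2)*sqrt(W))/3 = 3 + (-1 + sqrt(2)*sqrt(W)/3) = 2 + sqrt(2)*sqrt(W)/3)
(X(138) + M(176, -16))*(-22781 + D(92, 156)) = ((-6 + 138) + (4 - 16 - 1*176))*(-22781 + (2 + sqrt(2)*sqrt(92)/3)) = (132 + (4 - 16 - 176))*(-22781 + (2 + sqrt(2)*(2*sqrt(23))/3)) = (132 - 188)*(-22781 + (2 + 2*sqrt(46)/3)) = -56*(-22779 + 2*sqrt(46)/3) = 1275624 - 112*sqrt(46)/3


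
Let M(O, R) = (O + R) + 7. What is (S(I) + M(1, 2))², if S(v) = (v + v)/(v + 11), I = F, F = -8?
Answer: 196/9 ≈ 21.778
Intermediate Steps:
I = -8
M(O, R) = 7 + O + R
S(v) = 2*v/(11 + v) (S(v) = (2*v)/(11 + v) = 2*v/(11 + v))
(S(I) + M(1, 2))² = (2*(-8)/(11 - 8) + (7 + 1 + 2))² = (2*(-8)/3 + 10)² = (2*(-8)*(⅓) + 10)² = (-16/3 + 10)² = (14/3)² = 196/9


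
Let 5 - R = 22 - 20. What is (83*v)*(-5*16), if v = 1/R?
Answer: -6640/3 ≈ -2213.3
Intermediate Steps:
R = 3 (R = 5 - (22 - 20) = 5 - 1*2 = 5 - 2 = 3)
v = 1/3 ≈ 0.33333
(83*v)*(-5*16) = (83*(1/3))*(-5*16) = (83/3)*(-80) = -6640/3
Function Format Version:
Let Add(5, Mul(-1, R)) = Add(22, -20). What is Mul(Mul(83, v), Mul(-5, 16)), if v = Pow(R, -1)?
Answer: Rational(-6640, 3) ≈ -2213.3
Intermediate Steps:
R = 3 (R = Add(5, Mul(-1, Add(22, -20))) = Add(5, Mul(-1, 2)) = Add(5, -2) = 3)
v = Rational(1, 3) (v = Pow(3, -1) = Rational(1, 3) ≈ 0.33333)
Mul(Mul(83, v), Mul(-5, 16)) = Mul(Mul(83, Rational(1, 3)), Mul(-5, 16)) = Mul(Rational(83, 3), -80) = Rational(-6640, 3)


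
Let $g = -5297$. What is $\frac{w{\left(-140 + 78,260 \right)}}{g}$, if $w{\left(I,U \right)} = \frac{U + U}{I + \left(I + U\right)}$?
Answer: $- \frac{65}{90049} \approx -0.00072183$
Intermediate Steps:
$w{\left(I,U \right)} = \frac{2 U}{U + 2 I}$
$\frac{w{\left(-140 + 78,260 \right)}}{g} = \frac{2 \cdot 260 \frac{1}{260 + 2 \left(-140 + 78\right)}}{-5297} = 2 \cdot 260 \frac{1}{260 + 2 \left(-62\right)} \left(- \frac{1}{5297}\right) = 2 \cdot 260 \frac{1}{260 - 124} \left(- \frac{1}{5297}\right) = 2 \cdot 260 \cdot \frac{1}{136} \left(- \frac{1}{5297}\right) = \frac{65}{17} \left(- \frac{1}{5297}\right) = - \frac{65}{90049}$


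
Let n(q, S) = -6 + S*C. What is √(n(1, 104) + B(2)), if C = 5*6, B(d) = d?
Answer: 2*√779 ≈ 55.821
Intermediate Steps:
C = 30
n(q, S) = -6 + 30*S (n(q, S) = -6 + S*30 = -6 + 30*S)
√(n(1, 104) + B(2)) = √((-6 + 30*104) + 2) = √((-6 + 3120) + 2) = √(3114 + 2) = √3116 = 2*√779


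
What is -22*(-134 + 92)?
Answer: 924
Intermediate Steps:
-22*(-134 + 92) = -22*(-42) = 924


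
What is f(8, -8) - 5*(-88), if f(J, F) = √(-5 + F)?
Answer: 440 + I*√13 ≈ 440.0 + 3.6056*I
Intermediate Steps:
f(8, -8) - 5*(-88) = √(-5 - 8) - 5*(-88) = √(-13) + 440 = I*√13 + 440 = 440 + I*√13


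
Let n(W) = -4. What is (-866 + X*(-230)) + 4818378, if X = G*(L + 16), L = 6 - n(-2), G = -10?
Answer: 4877312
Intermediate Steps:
L = 10 (L = 6 - 1*(-4) = 6 + 4 = 10)
X = -260 (X = -10*(10 + 16) = -10*26 = -260)
(-866 + X*(-230)) + 4818378 = (-866 - 260*(-230)) + 4818378 = (-866 + 59800) + 4818378 = 58934 + 4818378 = 4877312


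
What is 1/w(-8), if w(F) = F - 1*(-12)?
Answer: 1/4 ≈ 0.25000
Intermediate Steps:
w(F) = 12 + F (w(F) = F + 12 = 12 + F)
1/w(-8) = 1/(12 - 8) = 1/4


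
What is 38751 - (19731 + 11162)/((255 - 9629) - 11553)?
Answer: 810973070/20927 ≈ 38753.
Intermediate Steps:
38751 - (19731 + 11162)/((255 - 9629) - 11553) = 38751 - 30893/(-9374 - 11553) = 38751 - 30893/(-20927) = 38751 - 30893*(-1)/20927 = 38751 - 1*(-30893/20927) = 38751 + 30893/20927 = 810973070/20927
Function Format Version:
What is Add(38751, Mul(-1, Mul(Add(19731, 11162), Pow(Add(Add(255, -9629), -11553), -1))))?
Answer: Rational(810973070, 20927) ≈ 38753.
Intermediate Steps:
Add(38751, Mul(-1, Mul(Add(19731, 11162), Pow(Add(Add(255, -9629), -11553), -1)))) = Add(38751, Mul(-1, Mul(30893, Pow(Add(-9374, -11553), -1)))) = Add(38751, Mul(-1, Mul(30893, Pow(-20927, -1)))) = Add(38751, Mul(-1, Mul(30893, Rational(-1, 20927)))) = Add(38751, Mul(-1, Rational(-30893, 20927))) = Add(38751, Rational(30893, 20927)) = Rational(810973070, 20927)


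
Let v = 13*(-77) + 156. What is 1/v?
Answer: -1/845 ≈ -0.0011834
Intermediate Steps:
v = -845 (v = -1001 + 156 = -845)
1/v = 1/(-845) = -1/845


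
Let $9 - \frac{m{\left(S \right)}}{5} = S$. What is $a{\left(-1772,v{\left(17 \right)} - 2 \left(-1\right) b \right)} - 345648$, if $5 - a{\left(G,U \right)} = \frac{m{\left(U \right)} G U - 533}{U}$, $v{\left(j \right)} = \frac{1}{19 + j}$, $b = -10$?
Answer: $- \frac{575762390}{6471} \approx -88976.0$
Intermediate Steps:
$m{\left(S \right)} = 45 - 5 S$
$a{\left(G,U \right)} = 5 - \frac{-533 + G U \left(45 - 5 U\right)}{U}$ ($a{\left(G,U \right)} = 5 - \frac{\left(45 - 5 U\right) G U - 533}{U} = 5 - \frac{G \left(45 - 5 U\right) U - 533}{U} = 5 - \frac{G U \left(45 - 5 U\right) - 533}{U} = 5 - \frac{-533 + G U \left(45 - 5 U\right)}{U}$)
$a{\left(-1772,v{\left(17 \right)} - 2 \left(-1\right) b \right)} - 345648 = \frac{533 + 5 \left(\frac{1}{19 + 17} - 2 \left(-1\right) \left(-10\right)\right) \left(1 - 1772 \left(-9 - \left(- \frac{1}{19 + 17} + 2 \left(-1\right) \left(-10\right)\right)\right)\right)}{\frac{1}{19 + 17} - 2 \left(-1\right) \left(-10\right)} - 345648 = \frac{533 + 5 \left(\frac{1}{36} - \left(-2\right) \left(-10\right)\right) \left(1 - 1772 \left(-9 + \left(\frac{1}{36} - \left(-2\right) \left(-10\right)\right)\right)\right)}{\frac{1}{36} - \left(-2\right) \left(-10\right)} - 345648 = \frac{533 + 5 \left(\frac{1}{36} - 20\right) \left(1 - 1772 \left(-9 + \left(\frac{1}{36} - 20\right)\right)\right)}{\frac{1}{36} - 20} - 345648 = \frac{533 + 5 \left(- \frac{719}{36}\right) \left(1 - 1772 \left(-9 - \frac{719}{36}\right)\right)}{- \frac{719}{36}} - 345648 = - \frac{36 \left(533 + 5 \left(- \frac{719}{36}\right) \left(1 - - \frac{462049}{9}\right)\right)}{719} - 345648 = - \frac{36 \left(533 + 5 \left(- \frac{719}{36}\right) \left(1 + \frac{462049}{9}\right)\right)}{719} - 345648 = - \frac{36 \left(533 + 5 \left(- \frac{719}{36}\right) \frac{462058}{9}\right)}{719} - 345648 = - \frac{36 \left(533 - \frac{830549255}{162}\right)}{719} - 345648 = \left(- \frac{36}{719}\right) \left(- \frac{830462909}{162}\right) - 345648 = \frac{1660925818}{6471} - 345648 = - \frac{575762390}{6471}$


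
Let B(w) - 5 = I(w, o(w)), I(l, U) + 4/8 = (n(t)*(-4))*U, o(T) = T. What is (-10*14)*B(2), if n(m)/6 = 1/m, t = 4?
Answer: 1050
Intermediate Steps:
n(m) = 6/m
I(l, U) = -½ - 6*U (I(l, U) = -½ + ((6/4)*(-4))*U = -½ + ((6*(¼))*(-4))*U = -½ + ((3/2)*(-4))*U = -½ - 6*U)
B(w) = 9/2 - 6*w (B(w) = 5 + (-½ - 6*w) = 9/2 - 6*w)
(-10*14)*B(2) = (-10*14)*(9/2 - 6*2) = -140*(9/2 - 12) = -140*(-15/2) = 1050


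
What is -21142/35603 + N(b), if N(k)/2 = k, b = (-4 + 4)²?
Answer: -21142/35603 ≈ -0.59383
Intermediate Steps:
b = 0 (b = 0² = 0)
N(k) = 2*k
-21142/35603 + N(b) = -21142/35603 + 2*0 = -21142*1/35603 + 0 = -21142/35603 + 0 = -21142/35603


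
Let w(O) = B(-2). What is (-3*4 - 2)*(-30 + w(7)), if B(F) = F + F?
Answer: 476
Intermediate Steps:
B(F) = 2*F
w(O) = -4 (w(O) = 2*(-2) = -4)
(-3*4 - 2)*(-30 + w(7)) = (-3*4 - 2)*(-30 - 4) = (-12 - 2)*(-34) = -14*(-34) = 476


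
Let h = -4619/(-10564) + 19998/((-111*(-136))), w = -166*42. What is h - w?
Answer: 11584736659/1661189 ≈ 6973.8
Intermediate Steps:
w = -6972
h = 2926951/1661189 (h = -4619*(-1/10564) + 19998/15096 = 4619/10564 + 19998*(1/15096) = 4619/10564 + 3333/2516 = 2926951/1661189 ≈ 1.7620)
h - w = 2926951/1661189 - 1*(-6972) = 2926951/1661189 + 6972 = 11584736659/1661189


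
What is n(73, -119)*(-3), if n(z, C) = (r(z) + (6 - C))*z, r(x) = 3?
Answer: -28032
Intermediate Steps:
n(z, C) = z*(9 - C) (n(z, C) = (3 + (6 - C))*z = (9 - C)*z = z*(9 - C))
n(73, -119)*(-3) = (73*(9 - 1*(-119)))*(-3) = (73*(9 + 119))*(-3) = (73*128)*(-3) = 9344*(-3) = -28032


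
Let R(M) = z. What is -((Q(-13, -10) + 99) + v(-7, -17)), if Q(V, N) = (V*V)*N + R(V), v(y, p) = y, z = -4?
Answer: 1602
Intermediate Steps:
R(M) = -4
Q(V, N) = -4 + N*V² (Q(V, N) = (V*V)*N - 4 = V²*N - 4 = N*V² - 4 = -4 + N*V²)
-((Q(-13, -10) + 99) + v(-7, -17)) = -(((-4 - 10*(-13)²) + 99) - 7) = -(((-4 - 10*169) + 99) - 7) = -(((-4 - 1690) + 99) - 7) = -((-1694 + 99) - 7) = -(-1595 - 7) = -1*(-1602) = 1602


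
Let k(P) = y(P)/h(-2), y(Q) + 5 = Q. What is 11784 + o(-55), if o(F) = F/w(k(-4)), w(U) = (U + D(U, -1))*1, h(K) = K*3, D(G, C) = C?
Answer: 11674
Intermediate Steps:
y(Q) = -5 + Q
h(K) = 3*K
k(P) = ⅚ - P/6 (k(P) = (-5 + P)/((3*(-2))) = (-5 + P)/(-6) = (-5 + P)*(-⅙) = ⅚ - P/6)
w(U) = -1 + U (w(U) = (U - 1)*1 = (-1 + U)*1 = -1 + U)
o(F) = 2*F (o(F) = F/(-1 + (⅚ - ⅙*(-4))) = F/(-1 + (⅚ + ⅔)) = F/(-1 + 3/2) = F/(½) = F*2 = 2*F)
11784 + o(-55) = 11784 + 2*(-55) = 11784 - 110 = 11674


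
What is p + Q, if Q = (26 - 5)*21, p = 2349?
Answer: 2790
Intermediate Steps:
Q = 441 (Q = 21*21 = 441)
p + Q = 2349 + 441 = 2790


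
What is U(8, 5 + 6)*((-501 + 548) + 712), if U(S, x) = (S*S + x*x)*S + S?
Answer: 1129392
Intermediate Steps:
U(S, x) = S + S*(S² + x²) (U(S, x) = (S² + x²)*S + S = S*(S² + x²) + S = S + S*(S² + x²))
U(8, 5 + 6)*((-501 + 548) + 712) = (8*(1 + 8² + (5 + 6)²))*((-501 + 548) + 712) = (8*(1 + 64 + 11²))*(47 + 712) = (8*(1 + 64 + 121))*759 = (8*186)*759 = 1488*759 = 1129392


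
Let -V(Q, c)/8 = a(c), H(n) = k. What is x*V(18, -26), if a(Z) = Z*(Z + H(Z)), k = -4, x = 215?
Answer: -1341600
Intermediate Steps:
H(n) = -4
a(Z) = Z*(-4 + Z) (a(Z) = Z*(Z - 4) = Z*(-4 + Z))
V(Q, c) = -8*c*(-4 + c)
x*V(18, -26) = 215*(8*(-26)*(4 - 1*(-26))) = 215*(8*(-26)*(4 + 26)) = 215*(8*(-26)*30) = 215*(-6240) = -1341600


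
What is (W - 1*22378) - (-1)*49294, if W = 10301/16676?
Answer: 448861517/16676 ≈ 26917.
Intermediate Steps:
W = 10301/16676 (W = 10301*(1/16676) = 10301/16676 ≈ 0.61771)
(W - 1*22378) - (-1)*49294 = (10301/16676 - 1*22378) - (-1)*49294 = (10301/16676 - 22378) - 1*(-49294) = -373165227/16676 + 49294 = 448861517/16676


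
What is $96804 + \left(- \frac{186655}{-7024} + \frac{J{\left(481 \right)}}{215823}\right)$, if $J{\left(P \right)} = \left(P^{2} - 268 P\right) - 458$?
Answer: $\frac{146790129411553}{1515940752} \approx 96831.0$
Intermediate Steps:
$J{\left(P \right)} = -458 + P^{2} - 268 P$
$96804 + \left(- \frac{186655}{-7024} + \frac{J{\left(481 \right)}}{215823}\right) = 96804 + \left(- \frac{186655}{-7024} + \frac{-458 + 481^{2} - 128908}{215823}\right) = 96804 + \left(\left(-186655\right) \left(- \frac{1}{7024}\right) + \left(-458 + 231361 - 128908\right) \frac{1}{215823}\right) = 96804 + \left(\frac{186655}{7024} + 101995 \cdot \frac{1}{215823}\right) = 96804 + \left(\frac{186655}{7024} + \frac{101995}{215823}\right) = 96804 + \frac{41000854945}{1515940752} = \frac{146790129411553}{1515940752}$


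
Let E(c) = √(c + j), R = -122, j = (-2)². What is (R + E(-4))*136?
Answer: -16592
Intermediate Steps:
j = 4
E(c) = √(4 + c) (E(c) = √(c + 4) = √(4 + c))
(R + E(-4))*136 = (-122 + √(4 - 4))*136 = (-122 + √0)*136 = (-122 + 0)*136 = -122*136 = -16592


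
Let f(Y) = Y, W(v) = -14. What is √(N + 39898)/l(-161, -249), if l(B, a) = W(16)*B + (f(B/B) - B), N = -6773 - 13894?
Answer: √19231/2416 ≈ 0.057399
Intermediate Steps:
N = -20667
l(B, a) = 1 - 15*B (l(B, a) = -14*B + (B/B - B) = -14*B + (1 - B) = 1 - 15*B)
√(N + 39898)/l(-161, -249) = √(-20667 + 39898)/(1 - 15*(-161)) = √19231/(1 + 2415) = √19231/2416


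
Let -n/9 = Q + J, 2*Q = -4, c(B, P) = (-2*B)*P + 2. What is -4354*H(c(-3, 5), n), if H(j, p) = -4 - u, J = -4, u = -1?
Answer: 13062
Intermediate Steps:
c(B, P) = 2 - 2*B*P (c(B, P) = -2*B*P + 2 = 2 - 2*B*P)
Q = -2 (Q = (1/2)*(-4) = -2)
n = 54 (n = -9*(-2 - 4) = -9*(-6) = 54)
H(j, p) = -3 (H(j, p) = -4 - 1*(-1) = -4 + 1 = -3)
-4354*H(c(-3, 5), n) = -4354*(-3) = 13062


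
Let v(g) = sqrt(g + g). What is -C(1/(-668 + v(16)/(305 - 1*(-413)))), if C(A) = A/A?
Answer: -1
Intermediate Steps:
v(g) = sqrt(2)*sqrt(g) (v(g) = sqrt(2*g) = sqrt(2)*sqrt(g))
C(A) = 1
-C(1/(-668 + v(16)/(305 - 1*(-413)))) = -1*1 = -1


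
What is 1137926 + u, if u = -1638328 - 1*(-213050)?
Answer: -287352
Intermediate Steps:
u = -1425278 (u = -1638328 + 213050 = -1425278)
1137926 + u = 1137926 - 1425278 = -287352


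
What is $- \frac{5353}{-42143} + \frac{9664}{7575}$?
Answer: $\frac{447818927}{319233225} \approx 1.4028$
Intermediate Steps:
$- \frac{5353}{-42143} + \frac{9664}{7575} = \left(-5353\right) \left(- \frac{1}{42143}\right) + 9664 \cdot \frac{1}{7575} = \frac{5353}{42143} + \frac{9664}{7575} = \frac{447818927}{319233225}$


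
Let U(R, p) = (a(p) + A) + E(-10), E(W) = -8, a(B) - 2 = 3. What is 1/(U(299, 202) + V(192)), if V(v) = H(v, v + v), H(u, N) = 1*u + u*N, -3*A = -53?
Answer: 3/221804 ≈ 1.3525e-5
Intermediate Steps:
a(B) = 5 (a(B) = 2 + 3 = 5)
A = 53/3 (A = -⅓*(-53) = 53/3 ≈ 17.667)
H(u, N) = u + N*u
U(R, p) = 44/3 (U(R, p) = (5 + 53/3) - 8 = 68/3 - 8 = 44/3)
V(v) = v*(1 + 2*v) (V(v) = v*(1 + (v + v)) = v*(1 + 2*v))
1/(U(299, 202) + V(192)) = 1/(44/3 + 192*(1 + 2*192)) = 1/(44/3 + 192*(1 + 384)) = 1/(44/3 + 192*385) = 1/(44/3 + 73920) = 1/(221804/3) = 3/221804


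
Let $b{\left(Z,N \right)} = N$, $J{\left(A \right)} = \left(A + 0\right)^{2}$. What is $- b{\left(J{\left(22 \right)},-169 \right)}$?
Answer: $169$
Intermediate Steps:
$J{\left(A \right)} = A^{2}$
$- b{\left(J{\left(22 \right)},-169 \right)} = \left(-1\right) \left(-169\right) = 169$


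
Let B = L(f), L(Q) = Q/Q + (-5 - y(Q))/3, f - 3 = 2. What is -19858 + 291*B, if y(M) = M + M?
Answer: -21022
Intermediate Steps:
f = 5 (f = 3 + 2 = 5)
y(M) = 2*M
L(Q) = -⅔ - 2*Q/3 (L(Q) = Q/Q + (-5 - 2*Q)/3 = 1 + (-5 - 2*Q)*(⅓) = 1 + (-5/3 - 2*Q/3) = -⅔ - 2*Q/3)
B = -4 (B = -⅔ - ⅔*5 = -⅔ - 10/3 = -4)
-19858 + 291*B = -19858 + 291*(-4) = -19858 - 1164 = -21022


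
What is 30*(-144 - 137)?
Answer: -8430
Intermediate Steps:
30*(-144 - 137) = 30*(-281) = -8430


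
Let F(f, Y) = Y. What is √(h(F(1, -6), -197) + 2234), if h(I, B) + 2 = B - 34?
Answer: √2001 ≈ 44.733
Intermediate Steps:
h(I, B) = -36 + B (h(I, B) = -2 + (B - 34) = -2 + (-34 + B) = -36 + B)
√(h(F(1, -6), -197) + 2234) = √((-36 - 197) + 2234) = √(-233 + 2234) = √2001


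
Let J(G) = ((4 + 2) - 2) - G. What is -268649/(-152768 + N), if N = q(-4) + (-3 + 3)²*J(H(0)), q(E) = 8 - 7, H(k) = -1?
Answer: 268649/152767 ≈ 1.7586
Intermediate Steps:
q(E) = 1
J(G) = 4 - G (J(G) = (6 - 2) - G = 4 - G)
N = 1 (N = 1 + (-3 + 3)²*(4 - 1*(-1)) = 1 + 0²*(4 + 1) = 1 + 0*5 = 1 + 0 = 1)
-268649/(-152768 + N) = -268649/(-152768 + 1) = -268649/(-152767) = -268649*(-1/152767) = 268649/152767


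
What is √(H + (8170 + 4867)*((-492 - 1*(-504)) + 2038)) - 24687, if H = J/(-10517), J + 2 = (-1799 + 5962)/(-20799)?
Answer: -24687 + √142088089499570372655757/72914361 ≈ -19517.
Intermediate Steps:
J = -45761/20799 (J = -2 + (-1799 + 5962)/(-20799) = -2 + 4163*(-1/20799) = -2 - 4163/20799 = -45761/20799 ≈ -2.2002)
H = 45761/218743083 (H = -45761/20799/(-10517) = -45761/20799*(-1/10517) = 45761/218743083 ≈ 0.00020920)
√(H + (8170 + 4867)*((-492 - 1*(-504)) + 2038)) - 24687 = √(45761/218743083 + (8170 + 4867)*((-492 - 1*(-504)) + 2038)) - 24687 = √(45761/218743083 + 13037*((-492 + 504) + 2038)) - 24687 = √(45761/218743083 + 13037*(12 + 2038)) - 24687 = √(45761/218743083 + 13037*2050) - 24687 = √(45761/218743083 + 26725850) - 24687 = √(5846094824841311/218743083) - 24687 = √142088089499570372655757/72914361 - 24687 = -24687 + √142088089499570372655757/72914361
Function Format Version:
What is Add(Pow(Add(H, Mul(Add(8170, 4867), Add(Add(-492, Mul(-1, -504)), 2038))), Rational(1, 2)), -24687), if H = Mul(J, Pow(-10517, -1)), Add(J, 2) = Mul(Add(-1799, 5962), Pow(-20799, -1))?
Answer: Add(-24687, Mul(Rational(1, 72914361), Pow(142088089499570372655757, Rational(1, 2)))) ≈ -19517.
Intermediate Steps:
J = Rational(-45761, 20799) (J = Add(-2, Mul(Add(-1799, 5962), Pow(-20799, -1))) = Add(-2, Mul(4163, Rational(-1, 20799))) = Add(-2, Rational(-4163, 20799)) = Rational(-45761, 20799) ≈ -2.2002)
H = Rational(45761, 218743083) (H = Mul(Rational(-45761, 20799), Pow(-10517, -1)) = Mul(Rational(-45761, 20799), Rational(-1, 10517)) = Rational(45761, 218743083) ≈ 0.00020920)
Add(Pow(Add(H, Mul(Add(8170, 4867), Add(Add(-492, Mul(-1, -504)), 2038))), Rational(1, 2)), -24687) = Add(Pow(Add(Rational(45761, 218743083), Mul(Add(8170, 4867), Add(Add(-492, Mul(-1, -504)), 2038))), Rational(1, 2)), -24687) = Add(Pow(Add(Rational(45761, 218743083), Mul(13037, Add(Add(-492, 504), 2038))), Rational(1, 2)), -24687) = Add(Pow(Add(Rational(45761, 218743083), Mul(13037, Add(12, 2038))), Rational(1, 2)), -24687) = Add(Pow(Add(Rational(45761, 218743083), Mul(13037, 2050)), Rational(1, 2)), -24687) = Add(Pow(Add(Rational(45761, 218743083), 26725850), Rational(1, 2)), -24687) = Add(Pow(Rational(5846094824841311, 218743083), Rational(1, 2)), -24687) = Add(Mul(Rational(1, 72914361), Pow(142088089499570372655757, Rational(1, 2))), -24687) = Add(-24687, Mul(Rational(1, 72914361), Pow(142088089499570372655757, Rational(1, 2))))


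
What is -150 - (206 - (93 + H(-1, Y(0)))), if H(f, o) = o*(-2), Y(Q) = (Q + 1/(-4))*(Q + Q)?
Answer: -263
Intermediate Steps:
Y(Q) = 2*Q*(-¼ + Q) (Y(Q) = (Q - ¼)*(2*Q) = (-¼ + Q)*(2*Q) = 2*Q*(-¼ + Q))
H(f, o) = -2*o
-150 - (206 - (93 + H(-1, Y(0)))) = -150 - (206 - (93 - 0*(-1 + 4*0))) = -150 - (206 - (93 - 0*(-1 + 0))) = -150 - (206 - (93 - 0*(-1))) = -150 - (206 - (93 - 2*0)) = -150 - (206 - (93 + 0)) = -150 - (206 - 1*93) = -150 - (206 - 93) = -150 - 1*113 = -150 - 113 = -263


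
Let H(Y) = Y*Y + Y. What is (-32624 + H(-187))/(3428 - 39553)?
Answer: -2158/36125 ≈ -0.059737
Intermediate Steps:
H(Y) = Y + Y**2 (H(Y) = Y**2 + Y = Y + Y**2)
(-32624 + H(-187))/(3428 - 39553) = (-32624 - 187*(1 - 187))/(3428 - 39553) = (-32624 - 187*(-186))/(-36125) = (-32624 + 34782)*(-1/36125) = 2158*(-1/36125) = -2158/36125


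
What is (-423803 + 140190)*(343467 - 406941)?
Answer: 18002051562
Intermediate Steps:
(-423803 + 140190)*(343467 - 406941) = -283613*(-63474) = 18002051562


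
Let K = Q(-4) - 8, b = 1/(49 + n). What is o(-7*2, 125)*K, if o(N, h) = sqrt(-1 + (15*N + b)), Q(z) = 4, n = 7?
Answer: -I*sqrt(165410)/7 ≈ -58.101*I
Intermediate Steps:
b = 1/56 (b = 1/(49 + 7) = 1/56 ≈ 0.017857)
K = -4 (K = 4 - 8 = -4)
o(N, h) = sqrt(-55/56 + 15*N) (o(N, h) = sqrt(-1 + (15*N + 1/56)) = sqrt(-1 + (1/56 + 15*N)) = sqrt(-55/56 + 15*N))
o(-7*2, 125)*K = (sqrt(-770 + 11760*(-7*2))/28)*(-4) = (sqrt(-770 + 11760*(-14))/28)*(-4) = (sqrt(-770 - 164640)/28)*(-4) = (sqrt(-165410)/28)*(-4) = ((I*sqrt(165410))/28)*(-4) = (I*sqrt(165410)/28)*(-4) = -I*sqrt(165410)/7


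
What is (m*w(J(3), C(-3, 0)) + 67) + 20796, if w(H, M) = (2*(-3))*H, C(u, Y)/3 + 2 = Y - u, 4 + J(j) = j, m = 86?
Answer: 21379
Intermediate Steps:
J(j) = -4 + j
C(u, Y) = -6 - 3*u + 3*Y (C(u, Y) = -6 + 3*(Y - u) = -6 + (-3*u + 3*Y) = -6 - 3*u + 3*Y)
w(H, M) = -6*H
(m*w(J(3), C(-3, 0)) + 67) + 20796 = (86*(-6*(-4 + 3)) + 67) + 20796 = (86*(-6*(-1)) + 67) + 20796 = (86*6 + 67) + 20796 = (516 + 67) + 20796 = 583 + 20796 = 21379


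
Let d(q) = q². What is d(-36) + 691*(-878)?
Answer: -605402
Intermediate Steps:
d(-36) + 691*(-878) = (-36)² + 691*(-878) = 1296 - 606698 = -605402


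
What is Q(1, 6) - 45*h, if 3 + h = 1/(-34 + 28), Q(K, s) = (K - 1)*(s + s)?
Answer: 285/2 ≈ 142.50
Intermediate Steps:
Q(K, s) = 2*s*(-1 + K) (Q(K, s) = (-1 + K)*(2*s) = 2*s*(-1 + K))
h = -19/6 (h = -3 + 1/(-34 + 28) = -3 + 1/(-6) = -3 - ⅙ = -19/6 ≈ -3.1667)
Q(1, 6) - 45*h = 2*6*(-1 + 1) - 45*(-19/6) = 2*6*0 + 285/2 = 0 + 285/2 = 285/2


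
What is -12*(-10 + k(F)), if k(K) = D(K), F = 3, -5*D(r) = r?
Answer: 636/5 ≈ 127.20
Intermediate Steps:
D(r) = -r/5
k(K) = -K/5
-12*(-10 + k(F)) = -12*(-10 - 1/5*3) = -12*(-10 - 3/5) = -12*(-53/5) = 636/5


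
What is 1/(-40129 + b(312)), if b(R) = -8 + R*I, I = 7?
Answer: -1/37953 ≈ -2.6348e-5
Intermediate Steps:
b(R) = -8 + 7*R (b(R) = -8 + R*7 = -8 + 7*R)
1/(-40129 + b(312)) = 1/(-40129 + (-8 + 7*312)) = 1/(-40129 + (-8 + 2184)) = 1/(-40129 + 2176) = 1/(-37953) = -1/37953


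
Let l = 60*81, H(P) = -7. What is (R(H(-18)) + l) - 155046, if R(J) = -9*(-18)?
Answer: -150024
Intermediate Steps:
l = 4860
R(J) = 162
(R(H(-18)) + l) - 155046 = (162 + 4860) - 155046 = 5022 - 155046 = -150024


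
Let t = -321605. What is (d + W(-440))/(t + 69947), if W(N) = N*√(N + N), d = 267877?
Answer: -267877/251658 + 80*I*√55/11439 ≈ -1.0644 + 0.051866*I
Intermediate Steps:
W(N) = √2*N^(3/2) (W(N) = N*√(2*N) = N*(√2*√N) = √2*N^(3/2))
(d + W(-440))/(t + 69947) = (267877 + √2*(-440)^(3/2))/(-321605 + 69947) = (267877 + √2*(-880*I*√110))/(-251658) = (267877 - 1760*I*√55)*(-1/251658) = -267877/251658 + 80*I*√55/11439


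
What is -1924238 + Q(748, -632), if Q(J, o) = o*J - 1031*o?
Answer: -1745382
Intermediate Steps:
Q(J, o) = -1031*o + J*o (Q(J, o) = J*o - 1031*o = -1031*o + J*o)
-1924238 + Q(748, -632) = -1924238 - 632*(-1031 + 748) = -1924238 - 632*(-283) = -1924238 + 178856 = -1745382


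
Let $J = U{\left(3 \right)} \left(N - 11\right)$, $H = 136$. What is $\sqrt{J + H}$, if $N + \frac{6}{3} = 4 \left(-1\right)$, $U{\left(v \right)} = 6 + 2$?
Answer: $0$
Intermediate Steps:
$U{\left(v \right)} = 8$
$N = -6$ ($N = -2 + 4 \left(-1\right) = -2 - 4 = -6$)
$J = -136$ ($J = 8 \left(-6 - 11\right) = 8 \left(-17\right) = -136$)
$\sqrt{J + H} = \sqrt{-136 + 136} = \sqrt{0} = 0$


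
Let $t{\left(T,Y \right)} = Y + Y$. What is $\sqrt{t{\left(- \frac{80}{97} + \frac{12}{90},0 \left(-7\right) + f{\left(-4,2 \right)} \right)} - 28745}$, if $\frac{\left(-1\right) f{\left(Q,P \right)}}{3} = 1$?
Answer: $i \sqrt{28751} \approx 169.56 i$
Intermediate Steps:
$f{\left(Q,P \right)} = -3$ ($f{\left(Q,P \right)} = \left(-3\right) 1 = -3$)
$t{\left(T,Y \right)} = 2 Y$
$\sqrt{t{\left(- \frac{80}{97} + \frac{12}{90},0 \left(-7\right) + f{\left(-4,2 \right)} \right)} - 28745} = \sqrt{2 \left(0 \left(-7\right) - 3\right) - 28745} = \sqrt{2 \left(0 - 3\right) - 28745} = \sqrt{2 \left(-3\right) - 28745} = \sqrt{-6 - 28745} = \sqrt{-28751} = i \sqrt{28751}$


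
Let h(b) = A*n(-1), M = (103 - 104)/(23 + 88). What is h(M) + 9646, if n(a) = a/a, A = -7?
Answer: 9639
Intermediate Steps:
n(a) = 1
M = -1/111 ≈ -0.0090090
h(b) = -7 (h(b) = -7*1 = -7)
h(M) + 9646 = -7 + 9646 = 9639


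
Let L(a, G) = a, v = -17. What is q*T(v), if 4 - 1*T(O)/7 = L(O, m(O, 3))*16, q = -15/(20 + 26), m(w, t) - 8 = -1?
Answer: -630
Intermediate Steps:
m(w, t) = 7 (m(w, t) = 8 - 1 = 7)
q = -15/46 ≈ -0.32609
T(O) = 28 - 112*O (T(O) = 28 - 7*O*16 = 28 - 112*O)
q*T(v) = -15*(28 - 112*(-17))/46 = -15*(28 + 1904)/46 = -15/46*1932 = -630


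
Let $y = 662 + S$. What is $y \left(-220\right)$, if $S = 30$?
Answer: $-152240$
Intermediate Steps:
$y = 692$ ($y = 662 + 30 = 692$)
$y \left(-220\right) = 692 \left(-220\right) = -152240$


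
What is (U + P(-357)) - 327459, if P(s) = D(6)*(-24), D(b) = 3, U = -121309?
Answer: -448840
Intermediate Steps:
P(s) = -72 (P(s) = 3*(-24) = -72)
(U + P(-357)) - 327459 = (-121309 - 72) - 327459 = -121381 - 327459 = -448840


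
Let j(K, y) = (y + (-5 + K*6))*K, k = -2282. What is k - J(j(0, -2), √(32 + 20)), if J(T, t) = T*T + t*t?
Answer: -2334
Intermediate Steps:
j(K, y) = K*(-5 + y + 6*K) (j(K, y) = (y + (-5 + 6*K))*K = (-5 + y + 6*K)*K = K*(-5 + y + 6*K))
J(T, t) = T² + t²
k - J(j(0, -2), √(32 + 20)) = -2282 - ((0*(-5 - 2 + 6*0))² + (√(32 + 20))²) = -2282 - ((0*(-5 - 2 + 0))² + (√52)²) = -2282 - ((0*(-7))² + (2*√13)²) = -2282 - (0² + 52) = -2282 - (0 + 52) = -2282 - 1*52 = -2282 - 52 = -2334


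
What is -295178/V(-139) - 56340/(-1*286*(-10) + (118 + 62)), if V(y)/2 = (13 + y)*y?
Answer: -35885233/1331064 ≈ -26.960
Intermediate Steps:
V(y) = 2*y*(13 + y) (V(y) = 2*((13 + y)*y) = 2*(y*(13 + y)) = 2*y*(13 + y))
-295178/V(-139) - 56340/(-1*286*(-10) + (118 + 62)) = -295178*(-1/(278*(13 - 139))) - 56340/(-1*286*(-10) + (118 + 62)) = -295178/(2*(-139)*(-126)) - 56340/(-286*(-10) + 180) = -295178/35028 - 56340/(2860 + 180) = -295178*1/35028 - 56340/3040 = -147589/17514 - 56340*1/3040 = -147589/17514 - 2817/152 = -35885233/1331064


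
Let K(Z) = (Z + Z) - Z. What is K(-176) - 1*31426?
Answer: -31602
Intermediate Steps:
K(Z) = Z (K(Z) = 2*Z - Z = Z)
K(-176) - 1*31426 = -176 - 1*31426 = -176 - 31426 = -31602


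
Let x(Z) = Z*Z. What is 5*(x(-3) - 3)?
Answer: 30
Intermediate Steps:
x(Z) = Z²
5*(x(-3) - 3) = 5*((-3)² - 3) = 5*(9 - 3) = 5*6 = 30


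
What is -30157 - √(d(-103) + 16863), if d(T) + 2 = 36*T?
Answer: -30157 - √13153 ≈ -30272.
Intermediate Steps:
d(T) = -2 + 36*T
-30157 - √(d(-103) + 16863) = -30157 - √((-2 + 36*(-103)) + 16863) = -30157 - √((-2 - 3708) + 16863) = -30157 - √(-3710 + 16863) = -30157 - √13153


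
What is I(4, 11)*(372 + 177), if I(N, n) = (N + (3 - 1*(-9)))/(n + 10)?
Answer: 2928/7 ≈ 418.29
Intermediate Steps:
I(N, n) = (12 + N)/(10 + n) (I(N, n) = (N + (3 + 9))/(10 + n) = (N + 12)/(10 + n) = (12 + N)/(10 + n))
I(4, 11)*(372 + 177) = ((12 + 4)/(10 + 11))*(372 + 177) = (16/21)*549 = 2928/7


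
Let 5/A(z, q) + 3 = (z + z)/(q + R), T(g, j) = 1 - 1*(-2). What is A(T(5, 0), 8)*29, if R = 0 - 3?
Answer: -725/9 ≈ -80.556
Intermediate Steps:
R = -3
T(g, j) = 3 (T(g, j) = 1 + 2 = 3)
A(z, q) = 5/(-3 + 2*z/(-3 + q)) (A(z, q) = 5/(-3 + (z + z)/(q - 3)) = 5/(-3 + (2*z)/(-3 + q)) = 5/(-3 + 2*z/(-3 + q)))
A(T(5, 0), 8)*29 = (5*(-3 + 8)/(9 - 3*8 + 2*3))*29 = (5*5/(9 - 24 + 6))*29 = (5*5/(-9))*29 = (5*(-⅑)*5)*29 = -25/9*29 = -725/9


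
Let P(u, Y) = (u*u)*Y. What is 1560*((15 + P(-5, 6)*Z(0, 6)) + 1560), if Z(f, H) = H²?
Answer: 10881000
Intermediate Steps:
P(u, Y) = Y*u² (P(u, Y) = u²*Y = Y*u²)
1560*((15 + P(-5, 6)*Z(0, 6)) + 1560) = 1560*((15 + (6*(-5)²)*6²) + 1560) = 1560*((15 + (6*25)*36) + 1560) = 1560*((15 + 150*36) + 1560) = 1560*((15 + 5400) + 1560) = 1560*(5415 + 1560) = 1560*6975 = 10881000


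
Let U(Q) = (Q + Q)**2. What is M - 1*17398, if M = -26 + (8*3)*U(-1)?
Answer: -17328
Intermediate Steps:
U(Q) = 4*Q**2 (U(Q) = (2*Q)**2 = 4*Q**2)
M = 70 (M = -26 + (8*3)*(4*(-1)**2) = -26 + 24*(4*1) = -26 + 24*4 = -26 + 96 = 70)
M - 1*17398 = 70 - 1*17398 = 70 - 17398 = -17328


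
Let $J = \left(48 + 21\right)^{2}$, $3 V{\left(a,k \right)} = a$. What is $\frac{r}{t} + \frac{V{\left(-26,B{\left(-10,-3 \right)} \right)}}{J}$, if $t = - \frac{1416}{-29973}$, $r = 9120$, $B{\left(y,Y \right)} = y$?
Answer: $\frac{162679654886}{842697} \approx 1.9305 \cdot 10^{5}$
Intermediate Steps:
$V{\left(a,k \right)} = \frac{a}{3}$
$t = \frac{472}{9991}$ ($t = \left(-1416\right) \left(- \frac{1}{29973}\right) = \frac{472}{9991} \approx 0.047243$)
$J = 4761$ ($J = 69^{2} = 4761$)
$\frac{r}{t} + \frac{V{\left(-26,B{\left(-10,-3 \right)} \right)}}{J} = \frac{9120}{\frac{472}{9991}} + \frac{\frac{1}{3} \left(-26\right)}{4761} = 9120 \cdot \frac{9991}{472} - \frac{26}{14283} = \frac{11389740}{59} - \frac{26}{14283} = \frac{162679654886}{842697}$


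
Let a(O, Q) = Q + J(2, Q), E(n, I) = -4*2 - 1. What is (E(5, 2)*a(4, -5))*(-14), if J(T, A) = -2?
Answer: -882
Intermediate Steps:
E(n, I) = -9 (E(n, I) = -8 - 1 = -9)
a(O, Q) = -2 + Q (a(O, Q) = Q - 2 = -2 + Q)
(E(5, 2)*a(4, -5))*(-14) = -9*(-2 - 5)*(-14) = -9*(-7)*(-14) = 63*(-14) = -882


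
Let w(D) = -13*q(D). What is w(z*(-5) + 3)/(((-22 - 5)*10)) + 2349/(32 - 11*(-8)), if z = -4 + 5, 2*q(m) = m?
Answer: 21089/1080 ≈ 19.527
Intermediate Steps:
q(m) = m/2
z = 1
w(D) = -13*D/2
w(z*(-5) + 3)/(((-22 - 5)*10)) + 2349/(32 - 11*(-8)) = (-13*(1*(-5) + 3)/2)/(((-22 - 5)*10)) + 2349/(32 - 11*(-8)) = (-13*(-5 + 3)/2)/((-27*10)) + 2349/(32 + 88) = -13/2*(-2)/(-270) + 2349/120 = 13*(-1/270) + 2349*(1/120) = -13/270 + 783/40 = 21089/1080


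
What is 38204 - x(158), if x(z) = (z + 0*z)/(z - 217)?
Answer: 2254194/59 ≈ 38207.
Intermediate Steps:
x(z) = z/(-217 + z) (x(z) = (z + 0)/(-217 + z) = z/(-217 + z))
38204 - x(158) = 38204 - 158/(-217 + 158) = 38204 - 158/(-59) = 38204 - 158*(-1)/59 = 38204 - 1*(-158/59) = 38204 + 158/59 = 2254194/59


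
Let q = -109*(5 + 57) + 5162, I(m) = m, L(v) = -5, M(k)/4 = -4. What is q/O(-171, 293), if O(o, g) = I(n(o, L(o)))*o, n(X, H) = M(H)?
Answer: -7/12 ≈ -0.58333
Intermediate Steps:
M(k) = -16 (M(k) = 4*(-4) = -16)
n(X, H) = -16
q = -1596 (q = -109*62 + 5162 = -6758 + 5162 = -1596)
O(o, g) = -16*o
q/O(-171, 293) = -1596/((-16*(-171))) = -1596/2736 = -1596*1/2736 = -7/12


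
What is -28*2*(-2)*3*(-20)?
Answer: -6720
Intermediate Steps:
-28*2*(-2)*3*(-20) = -(-112)*3*(-20) = -28*(-12)*(-20) = 336*(-20) = -6720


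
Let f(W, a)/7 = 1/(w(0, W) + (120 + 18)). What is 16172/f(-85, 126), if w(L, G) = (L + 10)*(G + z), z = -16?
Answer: -14101984/7 ≈ -2.0146e+6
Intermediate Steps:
w(L, G) = (-16 + G)*(10 + L) (w(L, G) = (L + 10)*(G - 16) = (10 + L)*(-16 + G) = (-16 + G)*(10 + L))
f(W, a) = 7/(-22 + 10*W) (f(W, a) = 7/((-160 - 16*0 + 10*W + W*0) + (120 + 18)) = 7/((-160 + 0 + 10*W + 0) + 138) = 7/((-160 + 10*W) + 138) = 7/(-22 + 10*W))
16172/f(-85, 126) = 16172/((7/(2*(-11 + 5*(-85))))) = 16172/((7/(2*(-11 - 425)))) = 16172/(((7/2)/(-436))) = 16172/(((7/2)*(-1/436))) = 16172/(-7/872) = 16172*(-872/7) = -14101984/7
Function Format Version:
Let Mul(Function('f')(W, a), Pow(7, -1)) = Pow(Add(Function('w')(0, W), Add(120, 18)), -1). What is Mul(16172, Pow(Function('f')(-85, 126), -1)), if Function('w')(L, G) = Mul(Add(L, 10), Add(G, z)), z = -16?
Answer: Rational(-14101984, 7) ≈ -2.0146e+6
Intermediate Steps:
Function('w')(L, G) = Mul(Add(-16, G), Add(10, L)) (Function('w')(L, G) = Mul(Add(L, 10), Add(G, -16)) = Mul(Add(10, L), Add(-16, G)) = Mul(Add(-16, G), Add(10, L)))
Function('f')(W, a) = Mul(7, Pow(Add(-22, Mul(10, W)), -1)) (Function('f')(W, a) = Mul(7, Pow(Add(Add(-160, Mul(-16, 0), Mul(10, W), Mul(W, 0)), Add(120, 18)), -1)) = Mul(7, Pow(Add(Add(-160, 0, Mul(10, W), 0), 138), -1)) = Mul(7, Pow(Add(Add(-160, Mul(10, W)), 138), -1)) = Mul(7, Pow(Add(-22, Mul(10, W)), -1)))
Mul(16172, Pow(Function('f')(-85, 126), -1)) = Mul(16172, Pow(Mul(Rational(7, 2), Pow(Add(-11, Mul(5, -85)), -1)), -1)) = Mul(16172, Pow(Mul(Rational(7, 2), Pow(Add(-11, -425), -1)), -1)) = Mul(16172, Pow(Mul(Rational(7, 2), Pow(-436, -1)), -1)) = Mul(16172, Pow(Mul(Rational(7, 2), Rational(-1, 436)), -1)) = Mul(16172, Pow(Rational(-7, 872), -1)) = Mul(16172, Rational(-872, 7)) = Rational(-14101984, 7)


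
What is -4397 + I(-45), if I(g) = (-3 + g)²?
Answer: -2093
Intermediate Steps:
-4397 + I(-45) = -4397 + (-3 - 45)² = -4397 + (-48)² = -4397 + 2304 = -2093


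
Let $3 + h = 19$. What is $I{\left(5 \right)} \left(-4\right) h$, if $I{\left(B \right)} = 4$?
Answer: $-256$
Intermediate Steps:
$h = 16$ ($h = -3 + 19 = 16$)
$I{\left(5 \right)} \left(-4\right) h = 4 \left(-4\right) 16 = \left(-16\right) 16 = -256$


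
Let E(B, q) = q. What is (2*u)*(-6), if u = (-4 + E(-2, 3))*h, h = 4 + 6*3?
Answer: 264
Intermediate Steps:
h = 22 (h = 4 + 18 = 22)
u = -22 (u = (-4 + 3)*22 = -1*22 = -22)
(2*u)*(-6) = (2*(-22))*(-6) = -44*(-6) = 264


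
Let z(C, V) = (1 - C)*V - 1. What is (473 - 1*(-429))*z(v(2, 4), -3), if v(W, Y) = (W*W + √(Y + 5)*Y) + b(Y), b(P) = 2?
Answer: 45100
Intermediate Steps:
v(W, Y) = 2 + W² + Y*√(5 + Y) (v(W, Y) = (W*W + √(Y + 5)*Y) + 2 = (W² + √(5 + Y)*Y) + 2 = (W² + Y*√(5 + Y)) + 2 = 2 + W² + Y*√(5 + Y))
z(C, V) = -1 + V*(1 - C) (z(C, V) = V*(1 - C) - 1 = -1 + V*(1 - C))
(473 - 1*(-429))*z(v(2, 4), -3) = (473 - 1*(-429))*(-1 - 3 - 1*(2 + 2² + 4*√(5 + 4))*(-3)) = (473 + 429)*(-1 - 3 - 1*(2 + 4 + 4*√9)*(-3)) = 902*(-1 - 3 - 1*(2 + 4 + 4*3)*(-3)) = 902*(-1 - 3 - 1*(2 + 4 + 12)*(-3)) = 902*(-1 - 3 - 1*18*(-3)) = 902*(-1 - 3 + 54) = 902*50 = 45100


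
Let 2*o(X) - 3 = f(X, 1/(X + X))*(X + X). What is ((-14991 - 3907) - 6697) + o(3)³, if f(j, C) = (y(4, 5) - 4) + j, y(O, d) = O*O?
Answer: 599597/8 ≈ 74950.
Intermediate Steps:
y(O, d) = O²
f(j, C) = 12 + j (f(j, C) = (4² - 4) + j = (16 - 4) + j = 12 + j)
o(X) = 3/2 + X*(12 + X) (o(X) = 3/2 + ((12 + X)*(X + X))/2 = 3/2 + ((12 + X)*(2*X))/2 = 3/2 + (2*X*(12 + X))/2 = 3/2 + X*(12 + X))
((-14991 - 3907) - 6697) + o(3)³ = ((-14991 - 3907) - 6697) + (3/2 + 3*(12 + 3))³ = (-18898 - 6697) + (3/2 + 3*15)³ = -25595 + (3/2 + 45)³ = -25595 + (93/2)³ = -25595 + 804357/8 = 599597/8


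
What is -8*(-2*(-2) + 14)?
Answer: -144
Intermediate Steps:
-8*(-2*(-2) + 14) = -8*(4 + 14) = -8*18 = -144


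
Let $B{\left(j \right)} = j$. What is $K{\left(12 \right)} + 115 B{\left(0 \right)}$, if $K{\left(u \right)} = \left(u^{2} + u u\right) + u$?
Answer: $300$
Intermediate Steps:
$K{\left(u \right)} = u + 2 u^{2}$ ($K{\left(u \right)} = \left(u^{2} + u^{2}\right) + u = 2 u^{2} + u = u + 2 u^{2}$)
$K{\left(12 \right)} + 115 B{\left(0 \right)} = 12 \left(1 + 2 \cdot 12\right) + 115 \cdot 0 = 12 \left(1 + 24\right) + 0 = 12 \cdot 25 + 0 = 300 + 0 = 300$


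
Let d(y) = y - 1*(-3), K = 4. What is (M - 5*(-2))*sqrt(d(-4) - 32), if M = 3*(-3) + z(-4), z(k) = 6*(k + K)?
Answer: I*sqrt(33) ≈ 5.7446*I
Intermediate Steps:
d(y) = 3 + y (d(y) = y + 3 = 3 + y)
z(k) = 24 + 6*k (z(k) = 6*(k + 4) = 6*(4 + k) = 24 + 6*k)
M = -9 (M = 3*(-3) + (24 + 6*(-4)) = -9 + (24 - 24) = -9 + 0 = -9)
(M - 5*(-2))*sqrt(d(-4) - 32) = (-9 - 5*(-2))*sqrt((3 - 4) - 32) = (-9 + 10)*sqrt(-1 - 32) = 1*sqrt(-33) = 1*(I*sqrt(33)) = I*sqrt(33)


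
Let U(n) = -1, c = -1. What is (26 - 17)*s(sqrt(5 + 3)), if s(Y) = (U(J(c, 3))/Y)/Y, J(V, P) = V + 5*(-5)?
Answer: -9/8 ≈ -1.1250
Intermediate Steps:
J(V, P) = -25 + V (J(V, P) = V - 25 = -25 + V)
s(Y) = -1/Y**2 (s(Y) = (-1/Y)/Y = -1/Y**2)
(26 - 17)*s(sqrt(5 + 3)) = (26 - 17)*(-1/(sqrt(5 + 3))**2) = 9*(-1/(sqrt(8))**2) = 9*(-1/(2*sqrt(2))**2) = 9*(-1*1/8) = 9*(-1/8) = -9/8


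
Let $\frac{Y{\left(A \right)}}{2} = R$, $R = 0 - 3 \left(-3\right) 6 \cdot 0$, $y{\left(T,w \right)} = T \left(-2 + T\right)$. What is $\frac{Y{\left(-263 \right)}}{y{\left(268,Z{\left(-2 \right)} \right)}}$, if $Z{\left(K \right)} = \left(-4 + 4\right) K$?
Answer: $0$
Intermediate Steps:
$Z{\left(K \right)} = 0$ ($Z{\left(K \right)} = 0 K = 0$)
$R = 0$ ($R = 0 - 3 \left(\left(-18\right) 0\right) = 0 - 0 = 0 + 0 = 0$)
$Y{\left(A \right)} = 0$ ($Y{\left(A \right)} = 2 \cdot 0 = 0$)
$\frac{Y{\left(-263 \right)}}{y{\left(268,Z{\left(-2 \right)} \right)}} = \frac{0}{268 \left(-2 + 268\right)} = \frac{0}{268 \cdot 266} = \frac{0}{71288} = 0 \cdot \frac{1}{71288} = 0$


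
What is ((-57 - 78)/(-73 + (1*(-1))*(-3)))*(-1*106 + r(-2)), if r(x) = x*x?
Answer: -1377/7 ≈ -196.71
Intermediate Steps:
r(x) = x²
((-57 - 78)/(-73 + (1*(-1))*(-3)))*(-1*106 + r(-2)) = ((-57 - 78)/(-73 + (1*(-1))*(-3)))*(-1*106 + (-2)²) = (-135/(-73 - 1*(-3)))*(-106 + 4) = -135/(-73 + 3)*(-102) = -135/(-70)*(-102) = -135*(-1/70)*(-102) = (27/14)*(-102) = -1377/7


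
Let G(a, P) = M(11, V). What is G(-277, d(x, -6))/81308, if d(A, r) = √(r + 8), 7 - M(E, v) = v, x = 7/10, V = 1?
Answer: 3/40654 ≈ 7.3793e-5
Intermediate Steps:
x = 7/10 (x = 7*(⅒) = 7/10 ≈ 0.70000)
M(E, v) = 7 - v
d(A, r) = √(8 + r)
G(a, P) = 6 (G(a, P) = 7 - 1*1 = 7 - 1 = 6)
G(-277, d(x, -6))/81308 = 6/81308 = 6*(1/81308) = 3/40654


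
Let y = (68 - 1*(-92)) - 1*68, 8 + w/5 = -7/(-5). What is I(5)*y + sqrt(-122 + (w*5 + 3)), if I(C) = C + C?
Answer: 920 + 2*I*sqrt(71) ≈ 920.0 + 16.852*I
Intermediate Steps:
w = -33 (w = -40 + 5*(-7/(-5)) = -40 + 5*(-7*(-1/5)) = -40 + 5*(7/5) = -40 + 7 = -33)
y = 92 (y = (68 + 92) - 68 = 160 - 68 = 92)
I(C) = 2*C
I(5)*y + sqrt(-122 + (w*5 + 3)) = (2*5)*92 + sqrt(-122 + (-33*5 + 3)) = 10*92 + sqrt(-122 + (-165 + 3)) = 920 + sqrt(-122 - 162) = 920 + sqrt(-284) = 920 + 2*I*sqrt(71)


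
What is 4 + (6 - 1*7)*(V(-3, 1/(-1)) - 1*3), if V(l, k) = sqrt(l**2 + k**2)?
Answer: 7 - sqrt(10) ≈ 3.8377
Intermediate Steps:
V(l, k) = sqrt(k**2 + l**2)
4 + (6 - 1*7)*(V(-3, 1/(-1)) - 1*3) = 4 + (6 - 1*7)*(sqrt((1/(-1))**2 + (-3)**2) - 1*3) = 4 + (6 - 7)*(sqrt((-1)**2 + 9) - 3) = 4 - (sqrt(1 + 9) - 3) = 4 - (sqrt(10) - 3) = 4 - (-3 + sqrt(10)) = 4 + (3 - sqrt(10)) = 7 - sqrt(10)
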